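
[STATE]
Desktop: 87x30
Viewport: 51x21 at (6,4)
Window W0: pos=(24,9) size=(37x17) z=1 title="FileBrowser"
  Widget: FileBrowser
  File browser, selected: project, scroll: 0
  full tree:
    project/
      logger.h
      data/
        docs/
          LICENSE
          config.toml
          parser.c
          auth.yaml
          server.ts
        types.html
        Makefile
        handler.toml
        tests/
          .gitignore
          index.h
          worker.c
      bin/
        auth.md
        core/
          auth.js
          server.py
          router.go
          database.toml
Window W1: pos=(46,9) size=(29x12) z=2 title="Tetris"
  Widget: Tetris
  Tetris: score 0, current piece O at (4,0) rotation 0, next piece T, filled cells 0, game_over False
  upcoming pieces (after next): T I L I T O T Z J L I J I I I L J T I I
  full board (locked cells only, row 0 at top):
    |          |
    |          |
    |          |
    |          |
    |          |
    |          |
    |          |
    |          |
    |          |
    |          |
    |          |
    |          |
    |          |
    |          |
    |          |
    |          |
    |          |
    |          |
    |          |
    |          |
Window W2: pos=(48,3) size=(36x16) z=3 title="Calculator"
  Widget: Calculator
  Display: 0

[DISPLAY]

                                          ┃ Calcula
                                          ┠────────
                                          ┃        
                                          ┃┌───┬───
                                          ┃│ 7 │ 8 
                  ┏━━━━━━━━━━━━━━━━━━━━━┏━┃├───┼───
                  ┃ FileBrowser         ┃ ┃│ 4 │ 5 
                  ┠─────────────────────┠─┃├───┼───
                  ┃> [-] project/       ┃ ┃│ 1 │ 2 
                  ┃    logger.h         ┃ ┃├───┼───
                  ┃    [+] data/        ┃ ┃│ 0 │ . 
                  ┃    [+] bin/         ┃ ┃├───┼───
                  ┃                     ┃ ┃│ C │ MC
                  ┃                     ┃ ┃└───┴───
                  ┃                     ┃ ┗━━━━━━━━
                  ┃                     ┃          
                  ┃                     ┗━━━━━━━━━━
                  ┃                                
                  ┃                                
                  ┃                                
                  ┃                                


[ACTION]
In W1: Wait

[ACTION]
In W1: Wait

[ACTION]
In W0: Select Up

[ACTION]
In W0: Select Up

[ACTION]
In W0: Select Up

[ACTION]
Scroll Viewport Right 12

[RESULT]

                              ┃ Calculator         
                              ┠────────────────────
                              ┃                    
                              ┃┌───┬───┬───┬───┐   
                              ┃│ 7 │ 8 │ 9 │ ÷ │   
      ┏━━━━━━━━━━━━━━━━━━━━━┏━┃├───┼───┼───┼───┤   
      ┃ FileBrowser         ┃ ┃│ 4 │ 5 │ 6 │ × │   
      ┠─────────────────────┠─┃├───┼───┼───┼───┤   
      ┃> [-] project/       ┃ ┃│ 1 │ 2 │ 3 │ - │   
      ┃    logger.h         ┃ ┃├───┼───┼───┼───┤   
      ┃    [+] data/        ┃ ┃│ 0 │ . │ = │ + │   
      ┃    [+] bin/         ┃ ┃├───┼───┼───┼───┤   
      ┃                     ┃ ┃│ C │ MC│ MR│ M+│   
      ┃                     ┃ ┃└───┴───┴───┴───┘   
      ┃                     ┃ ┗━━━━━━━━━━━━━━━━━━━━
      ┃                     ┃          │0          
      ┃                     ┗━━━━━━━━━━━━━━━━━━━━━━
      ┃                                   ┃        
      ┃                                   ┃        
      ┃                                   ┃        
      ┃                                   ┃        


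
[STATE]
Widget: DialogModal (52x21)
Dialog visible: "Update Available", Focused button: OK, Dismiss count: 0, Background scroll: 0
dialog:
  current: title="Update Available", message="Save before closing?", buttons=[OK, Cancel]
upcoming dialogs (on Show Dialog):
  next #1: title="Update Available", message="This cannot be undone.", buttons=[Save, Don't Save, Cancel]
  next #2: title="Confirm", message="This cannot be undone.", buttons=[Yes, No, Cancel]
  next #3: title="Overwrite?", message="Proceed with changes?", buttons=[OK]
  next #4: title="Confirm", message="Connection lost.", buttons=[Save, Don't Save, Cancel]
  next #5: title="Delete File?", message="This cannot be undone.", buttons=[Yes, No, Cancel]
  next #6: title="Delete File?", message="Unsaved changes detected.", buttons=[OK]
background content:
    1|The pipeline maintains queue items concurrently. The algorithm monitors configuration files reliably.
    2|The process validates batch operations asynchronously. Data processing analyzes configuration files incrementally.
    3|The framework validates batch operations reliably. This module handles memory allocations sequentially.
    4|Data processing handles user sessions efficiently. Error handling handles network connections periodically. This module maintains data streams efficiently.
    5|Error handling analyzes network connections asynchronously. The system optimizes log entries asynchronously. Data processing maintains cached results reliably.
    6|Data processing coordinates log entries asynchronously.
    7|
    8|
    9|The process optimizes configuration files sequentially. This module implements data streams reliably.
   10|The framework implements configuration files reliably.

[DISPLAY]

The pipeline maintains queue items concurrently. The
The process validates batch operations asynchronousl
The framework validates batch operations reliably. T
Data processing handles user sessions efficiently. E
Error handling analyzes network connections asynchro
Data processing coordinates log entries asynchronous
                                                    
                                                    
The process op┌──────────────────────┐les sequential
The framework │   Update Available   │ files reliabl
              │ Save before closing? │              
              │    [OK]  Cancel      │              
              └──────────────────────┘              
                                                    
                                                    
                                                    
                                                    
                                                    
                                                    
                                                    
                                                    


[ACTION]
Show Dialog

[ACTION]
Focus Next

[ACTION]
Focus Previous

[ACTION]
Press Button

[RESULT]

The pipeline maintains queue items concurrently. The
The process validates batch operations asynchronousl
The framework validates batch operations reliably. T
Data processing handles user sessions efficiently. E
Error handling analyzes network connections asynchro
Data processing coordinates log entries asynchronous
                                                    
                                                    
The process optimizes configuration files sequential
The framework implements configuration files reliabl
                                                    
                                                    
                                                    
                                                    
                                                    
                                                    
                                                    
                                                    
                                                    
                                                    
                                                    


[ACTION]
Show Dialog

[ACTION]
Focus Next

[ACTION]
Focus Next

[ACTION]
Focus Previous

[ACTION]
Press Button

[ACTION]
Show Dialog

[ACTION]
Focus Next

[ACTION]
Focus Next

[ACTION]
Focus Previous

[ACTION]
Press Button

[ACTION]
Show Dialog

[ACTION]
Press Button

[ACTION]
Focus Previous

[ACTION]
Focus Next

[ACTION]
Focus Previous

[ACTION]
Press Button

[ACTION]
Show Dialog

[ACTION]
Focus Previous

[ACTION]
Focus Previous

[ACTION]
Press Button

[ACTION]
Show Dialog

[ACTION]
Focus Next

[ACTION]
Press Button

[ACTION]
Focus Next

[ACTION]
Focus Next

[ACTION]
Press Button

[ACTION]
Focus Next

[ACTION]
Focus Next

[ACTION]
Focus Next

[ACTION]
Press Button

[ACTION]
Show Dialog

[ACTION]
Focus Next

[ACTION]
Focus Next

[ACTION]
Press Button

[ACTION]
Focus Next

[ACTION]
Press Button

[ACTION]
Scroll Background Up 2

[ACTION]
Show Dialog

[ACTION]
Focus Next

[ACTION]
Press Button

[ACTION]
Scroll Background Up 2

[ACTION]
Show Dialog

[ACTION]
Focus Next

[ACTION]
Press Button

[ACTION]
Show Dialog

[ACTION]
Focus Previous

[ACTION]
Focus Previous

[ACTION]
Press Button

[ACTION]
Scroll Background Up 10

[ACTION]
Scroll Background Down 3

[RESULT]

Data processing handles user sessions efficiently. E
Error handling analyzes network connections asynchro
Data processing coordinates log entries asynchronous
                                                    
                                                    
The process optimizes configuration files sequential
The framework implements configuration files reliabl
                                                    
                                                    
                                                    
                                                    
                                                    
                                                    
                                                    
                                                    
                                                    
                                                    
                                                    
                                                    
                                                    
                                                    


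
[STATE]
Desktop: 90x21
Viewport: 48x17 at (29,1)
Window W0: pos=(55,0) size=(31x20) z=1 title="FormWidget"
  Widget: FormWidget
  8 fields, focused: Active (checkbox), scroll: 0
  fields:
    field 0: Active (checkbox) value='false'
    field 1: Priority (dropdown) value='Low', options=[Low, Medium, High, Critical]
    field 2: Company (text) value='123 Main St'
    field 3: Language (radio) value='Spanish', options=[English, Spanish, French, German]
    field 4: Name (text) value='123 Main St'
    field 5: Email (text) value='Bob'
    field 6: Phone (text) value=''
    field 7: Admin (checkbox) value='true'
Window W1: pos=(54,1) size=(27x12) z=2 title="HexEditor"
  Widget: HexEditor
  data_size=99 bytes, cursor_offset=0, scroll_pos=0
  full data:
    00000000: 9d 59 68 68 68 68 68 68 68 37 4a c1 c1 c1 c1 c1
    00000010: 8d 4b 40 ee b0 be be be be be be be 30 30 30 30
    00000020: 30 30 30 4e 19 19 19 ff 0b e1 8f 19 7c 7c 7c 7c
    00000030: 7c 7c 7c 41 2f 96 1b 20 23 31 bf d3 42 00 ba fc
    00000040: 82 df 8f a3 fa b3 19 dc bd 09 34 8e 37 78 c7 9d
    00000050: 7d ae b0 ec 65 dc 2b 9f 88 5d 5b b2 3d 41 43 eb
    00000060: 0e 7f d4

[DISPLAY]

                         ┏━━━━━━━━━━━━━━━━━━━━━━
                         ┃ HexEditor            
                         ┠──────────────────────
                         ┃00000000  9D 59 68 68 
                         ┃00000010  8d 4b 40 ee 
                         ┃00000020  30 30 30 4e 
                         ┃00000030  7c 7c 7c 41 
                         ┃00000040  82 df 8f a3 
                         ┃00000050  7d ae b0 ec 
                         ┃00000060  0e 7f d4    
                         ┃                      
                         ┗━━━━━━━━━━━━━━━━━━━━━━
                          ┃                     
                          ┃                     
                          ┃                     
                          ┃                     
                          ┃                     


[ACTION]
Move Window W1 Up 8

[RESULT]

                         ┃ HexEditor            
                         ┠──────────────────────
                         ┃00000000  9D 59 68 68 
                         ┃00000010  8d 4b 40 ee 
                         ┃00000020  30 30 30 4e 
                         ┃00000030  7c 7c 7c 41 
                         ┃00000040  82 df 8f a3 
                         ┃00000050  7d ae b0 ec 
                         ┃00000060  0e 7f d4    
                         ┃                      
                         ┗━━━━━━━━━━━━━━━━━━━━━━
                          ┃                     
                          ┃                     
                          ┃                     
                          ┃                     
                          ┃                     
                          ┃                     


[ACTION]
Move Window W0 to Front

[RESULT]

                         ┃┃ FormWidget          
                         ┠┠─────────────────────
                         ┃┃> Active:     [ ]    
                         ┃┃  Priority:   [Low   
                         ┃┃  Company:    [123 Ma
                         ┃┃  Language:   ( ) Eng
                         ┃┃  Name:       [123 Ma
                         ┃┃  Email:      [Bob   
                         ┃┃  Phone:      [      
                         ┃┃  Admin:      [x]    
                         ┗┃                     
                          ┃                     
                          ┃                     
                          ┃                     
                          ┃                     
                          ┃                     
                          ┃                     


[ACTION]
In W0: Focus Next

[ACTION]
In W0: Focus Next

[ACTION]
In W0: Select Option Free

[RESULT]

                         ┃┃ FormWidget          
                         ┠┠─────────────────────
                         ┃┃  Active:     [ ]    
                         ┃┃  Priority:   [Low   
                         ┃┃> Company:    [123 Ma
                         ┃┃  Language:   ( ) Eng
                         ┃┃  Name:       [123 Ma
                         ┃┃  Email:      [Bob   
                         ┃┃  Phone:      [      
                         ┃┃  Admin:      [x]    
                         ┗┃                     
                          ┃                     
                          ┃                     
                          ┃                     
                          ┃                     
                          ┃                     
                          ┃                     


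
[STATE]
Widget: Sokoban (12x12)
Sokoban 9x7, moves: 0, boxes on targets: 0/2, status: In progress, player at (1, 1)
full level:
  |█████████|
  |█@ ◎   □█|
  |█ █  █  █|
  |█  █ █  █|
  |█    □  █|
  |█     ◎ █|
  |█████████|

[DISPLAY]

█████████   
█@ ◎   □█   
█ █  █  █   
█  █ █  █   
█    □  █   
█     ◎ █   
█████████   
Moves: 0  0/
            
            
            
            


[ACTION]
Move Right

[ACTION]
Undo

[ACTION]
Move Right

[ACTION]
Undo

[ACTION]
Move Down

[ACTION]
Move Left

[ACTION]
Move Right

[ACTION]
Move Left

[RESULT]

█████████   
█  ◎   □█   
█@█  █  █   
█  █ █  █   
█    □  █   
█     ◎ █   
█████████   
Moves: 1  0/
            
            
            
            


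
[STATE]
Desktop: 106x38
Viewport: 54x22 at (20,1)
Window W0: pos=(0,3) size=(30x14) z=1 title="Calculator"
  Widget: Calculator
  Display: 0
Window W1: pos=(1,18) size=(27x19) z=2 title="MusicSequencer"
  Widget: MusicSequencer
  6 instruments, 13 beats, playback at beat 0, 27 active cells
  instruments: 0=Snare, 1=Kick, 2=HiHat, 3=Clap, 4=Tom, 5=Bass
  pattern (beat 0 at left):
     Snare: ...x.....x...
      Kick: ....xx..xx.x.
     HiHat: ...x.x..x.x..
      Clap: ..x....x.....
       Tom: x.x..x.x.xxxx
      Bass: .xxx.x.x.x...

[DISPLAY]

                                                      
                                                      
━━━━━━━━━┓                                            
         ┃                                            
─────────┨                                            
        0┃                                            
         ┃                                            
         ┃                                            
         ┃                                            
         ┃                                            
         ┃                                            
         ┃                                            
         ┃                                            
         ┃                                            
         ┃                                            
━━━━━━━━━┛                                            
                                                      
━━━━━━━┓                                              
       ┃                                              
───────┨                                              
2      ┃                                              
·      ┃                                              


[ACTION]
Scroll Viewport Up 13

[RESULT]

                                                      
                                                      
                                                      
━━━━━━━━━┓                                            
         ┃                                            
─────────┨                                            
        0┃                                            
         ┃                                            
         ┃                                            
         ┃                                            
         ┃                                            
         ┃                                            
         ┃                                            
         ┃                                            
         ┃                                            
         ┃                                            
━━━━━━━━━┛                                            
                                                      
━━━━━━━┓                                              
       ┃                                              
───────┨                                              
2      ┃                                              


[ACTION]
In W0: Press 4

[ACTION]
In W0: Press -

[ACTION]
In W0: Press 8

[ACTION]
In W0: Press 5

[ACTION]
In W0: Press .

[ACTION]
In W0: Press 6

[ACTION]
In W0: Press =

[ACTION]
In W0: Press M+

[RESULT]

                                                      
                                                      
                                                      
━━━━━━━━━┓                                            
         ┃                                            
─────────┨                                            
    -81.6┃                                            
         ┃                                            
         ┃                                            
         ┃                                            
         ┃                                            
         ┃                                            
         ┃                                            
         ┃                                            
         ┃                                            
         ┃                                            
━━━━━━━━━┛                                            
                                                      
━━━━━━━┓                                              
       ┃                                              
───────┨                                              
2      ┃                                              


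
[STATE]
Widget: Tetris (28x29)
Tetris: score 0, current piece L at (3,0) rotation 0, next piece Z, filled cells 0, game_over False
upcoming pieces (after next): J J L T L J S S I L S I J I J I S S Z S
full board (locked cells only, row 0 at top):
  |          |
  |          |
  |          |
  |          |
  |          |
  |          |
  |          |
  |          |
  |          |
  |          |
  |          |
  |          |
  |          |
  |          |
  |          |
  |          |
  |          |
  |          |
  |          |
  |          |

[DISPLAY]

     ▒    │Next:            
   ▒▒▒    │▓▓               
          │ ▓▓              
          │                 
          │                 
          │                 
          │Score:           
          │0                
          │                 
          │                 
          │                 
          │                 
          │                 
          │                 
          │                 
          │                 
          │                 
          │                 
          │                 
          │                 
          │                 
          │                 
          │                 
          │                 
          │                 
          │                 
          │                 
          │                 
          │                 


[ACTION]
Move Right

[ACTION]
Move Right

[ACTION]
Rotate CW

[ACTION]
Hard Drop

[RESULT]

   ▓▓     │Next:            
    ▓▓    │█                
          │███              
          │                 
          │                 
          │                 
          │Score:           
          │0                
          │                 
          │                 
          │                 
          │                 
          │                 
          │                 
          │                 
          │                 
          │                 
     ▒    │                 
     ▒    │                 
     ▒▒   │                 
          │                 
          │                 
          │                 
          │                 
          │                 
          │                 
          │                 
          │                 
          │                 


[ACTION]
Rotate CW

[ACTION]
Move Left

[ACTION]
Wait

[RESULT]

          │Next:            
   ▓      │█                
  ▓▓      │███              
  ▓       │                 
          │                 
          │                 
          │Score:           
          │0                
          │                 
          │                 
          │                 
          │                 
          │                 
          │                 
          │                 
          │                 
          │                 
     ▒    │                 
     ▒    │                 
     ▒▒   │                 
          │                 
          │                 
          │                 
          │                 
          │                 
          │                 
          │                 
          │                 
          │                 


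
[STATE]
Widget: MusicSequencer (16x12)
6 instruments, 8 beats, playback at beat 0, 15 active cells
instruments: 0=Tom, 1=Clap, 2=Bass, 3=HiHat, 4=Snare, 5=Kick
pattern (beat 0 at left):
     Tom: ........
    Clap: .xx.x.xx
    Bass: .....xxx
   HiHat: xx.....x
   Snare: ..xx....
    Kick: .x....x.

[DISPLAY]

      ▼1234567  
   Tom········  
  Clap·██·█·██  
  Bass·····███  
 HiHat██·····█  
 Snare··██····  
  Kick·█····█·  
                
                
                
                
                


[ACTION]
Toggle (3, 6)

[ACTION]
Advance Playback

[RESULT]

      0▼234567  
   Tom········  
  Clap·██·█·██  
  Bass·····███  
 HiHat██····██  
 Snare··██····  
  Kick·█····█·  
                
                
                
                
                


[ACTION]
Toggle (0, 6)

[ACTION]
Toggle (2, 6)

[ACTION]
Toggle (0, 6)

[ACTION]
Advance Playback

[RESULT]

      01▼34567  
   Tom········  
  Clap·██·█·██  
  Bass·····█·█  
 HiHat██····██  
 Snare··██····  
  Kick·█····█·  
                
                
                
                
                


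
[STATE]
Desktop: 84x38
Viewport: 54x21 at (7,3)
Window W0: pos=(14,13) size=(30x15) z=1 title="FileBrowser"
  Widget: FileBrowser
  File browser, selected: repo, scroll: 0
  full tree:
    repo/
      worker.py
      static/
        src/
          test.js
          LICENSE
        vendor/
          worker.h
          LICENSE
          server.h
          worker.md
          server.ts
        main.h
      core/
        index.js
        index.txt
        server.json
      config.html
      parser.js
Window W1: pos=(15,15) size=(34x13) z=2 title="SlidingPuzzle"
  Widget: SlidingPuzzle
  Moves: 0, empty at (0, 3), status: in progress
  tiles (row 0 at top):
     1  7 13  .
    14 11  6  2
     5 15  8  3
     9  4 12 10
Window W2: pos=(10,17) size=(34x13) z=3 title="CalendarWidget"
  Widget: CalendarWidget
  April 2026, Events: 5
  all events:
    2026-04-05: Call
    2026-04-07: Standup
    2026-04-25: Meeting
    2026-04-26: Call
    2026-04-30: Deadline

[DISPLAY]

                                                      
                                                      
                                                      
                                                      
                                                      
                                                      
                                                      
                                                      
                                                      
                                                      
       ┏━━━━━━━━━━━━━━━━━━━━━━━━━━━━┓                 
       ┃ FileBrowser                ┃                 
       ┠┏━━━━━━━━━━━━━━━━━━━━━━━━━━━━━━━━┓            
       ┃┃ SlidingPuzzle                  ┃            
   ┏━━━━━━━━━━━━━━━━━━━━━━━━━━━━━━━━┓────┨            
   ┃ CalendarWidget                 ┃    ┃            
   ┠────────────────────────────────┨    ┃            
   ┃           April 2026           ┃    ┃            
   ┃Mo Tu We Th Fr Sa Su            ┃    ┃            
   ┃       1  2  3  4  5*           ┃    ┃            
   ┃ 6  7*  8  9 10 11 12           ┃    ┃            


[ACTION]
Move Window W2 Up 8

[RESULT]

                                                      
                                                      
                                                      
                                                      
                                                      
                                                      
   ┏━━━━━━━━━━━━━━━━━━━━━━━━━━━━━━━━┓                 
   ┃ CalendarWidget                 ┃                 
   ┠────────────────────────────────┨                 
   ┃           April 2026           ┃                 
   ┃Mo Tu We Th Fr Sa Su            ┃                 
   ┃       1  2  3  4  5*           ┃                 
   ┃ 6  7*  8  9 10 11 12           ┃━━━━┓            
   ┃13 14 15 16 17 18 19            ┃    ┃            
   ┃20 21 22 23 24 25* 26*          ┃────┨            
   ┃27 28 29 30*                    ┃    ┃            
   ┃                                ┃    ┃            
   ┃                                ┃    ┃            
   ┗━━━━━━━━━━━━━━━━━━━━━━━━━━━━━━━━┛    ┃            
       ┃┃├────┼────┼────┼────┤           ┃            
       ┃┃│  5 │ 15 │  8 │  3 │           ┃            


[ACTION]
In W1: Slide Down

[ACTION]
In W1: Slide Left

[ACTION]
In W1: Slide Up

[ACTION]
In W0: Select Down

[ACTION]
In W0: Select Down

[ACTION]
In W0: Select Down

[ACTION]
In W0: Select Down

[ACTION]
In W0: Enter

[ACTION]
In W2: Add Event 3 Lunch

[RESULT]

                                                      
                                                      
                                                      
                                                      
                                                      
                                                      
   ┏━━━━━━━━━━━━━━━━━━━━━━━━━━━━━━━━┓                 
   ┃ CalendarWidget                 ┃                 
   ┠────────────────────────────────┨                 
   ┃           April 2026           ┃                 
   ┃Mo Tu We Th Fr Sa Su            ┃                 
   ┃       1  2  3*  4  5*          ┃                 
   ┃ 6  7*  8  9 10 11 12           ┃━━━━┓            
   ┃13 14 15 16 17 18 19            ┃    ┃            
   ┃20 21 22 23 24 25* 26*          ┃────┨            
   ┃27 28 29 30*                    ┃    ┃            
   ┃                                ┃    ┃            
   ┃                                ┃    ┃            
   ┗━━━━━━━━━━━━━━━━━━━━━━━━━━━━━━━━┛    ┃            
       ┃┃├────┼────┼────┼────┤           ┃            
       ┃┃│  5 │ 15 │  8 │  3 │           ┃            


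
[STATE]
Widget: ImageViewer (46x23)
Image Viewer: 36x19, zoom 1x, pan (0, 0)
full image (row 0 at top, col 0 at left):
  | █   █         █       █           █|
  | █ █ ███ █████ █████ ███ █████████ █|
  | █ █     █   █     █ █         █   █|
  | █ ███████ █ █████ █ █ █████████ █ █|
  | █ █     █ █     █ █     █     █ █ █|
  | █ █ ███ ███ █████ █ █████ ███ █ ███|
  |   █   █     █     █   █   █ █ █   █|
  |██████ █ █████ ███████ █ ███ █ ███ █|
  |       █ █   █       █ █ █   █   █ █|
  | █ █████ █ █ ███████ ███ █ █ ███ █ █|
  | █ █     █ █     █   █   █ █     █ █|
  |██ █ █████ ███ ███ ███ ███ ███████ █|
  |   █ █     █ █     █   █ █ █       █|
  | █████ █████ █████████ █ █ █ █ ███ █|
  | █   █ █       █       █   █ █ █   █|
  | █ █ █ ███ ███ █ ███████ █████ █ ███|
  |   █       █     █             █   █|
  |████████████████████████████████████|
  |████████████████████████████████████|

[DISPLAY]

 █   █         █       █           █          
 █ █ ███ █████ █████ ███ █████████ █          
 █ █     █   █     █ █         █   █          
 █ ███████ █ █████ █ █ █████████ █ █          
 █ █     █ █     █ █     █     █ █ █          
 █ █ ███ ███ █████ █ █████ ███ █ ███          
   █   █     █     █   █   █ █ █   █          
██████ █ █████ ███████ █ ███ █ ███ █          
       █ █   █       █ █ █   █   █ █          
 █ █████ █ █ ███████ ███ █ █ ███ █ █          
 █ █     █ █     █   █   █ █     █ █          
██ █ █████ ███ ███ ███ ███ ███████ █          
   █ █     █ █     █   █ █ █       █          
 █████ █████ █████████ █ █ █ █ ███ █          
 █   █ █       █       █   █ █ █   █          
 █ █ █ ███ ███ █ ███████ █████ █ ███          
   █       █     █             █   █          
████████████████████████████████████          
████████████████████████████████████          
                                              
                                              
                                              
                                              


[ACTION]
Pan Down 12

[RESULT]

   █ █     █ █     █   █ █ █       █          
 █████ █████ █████████ █ █ █ █ ███ █          
 █   █ █       █       █   █ █ █   █          
 █ █ █ ███ ███ █ ███████ █████ █ ███          
   █       █     █             █   █          
████████████████████████████████████          
████████████████████████████████████          
                                              
                                              
                                              
                                              
                                              
                                              
                                              
                                              
                                              
                                              
                                              
                                              
                                              
                                              
                                              
                                              


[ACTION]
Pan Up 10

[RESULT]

 █ █     █   █     █ █         █   █          
 █ ███████ █ █████ █ █ █████████ █ █          
 █ █     █ █     █ █     █     █ █ █          
 █ █ ███ ███ █████ █ █████ ███ █ ███          
   █   █     █     █   █   █ █ █   █          
██████ █ █████ ███████ █ ███ █ ███ █          
       █ █   █       █ █ █   █   █ █          
 █ █████ █ █ ███████ ███ █ █ ███ █ █          
 █ █     █ █     █   █   █ █     █ █          
██ █ █████ ███ ███ ███ ███ ███████ █          
   █ █     █ █     █   █ █ █       █          
 █████ █████ █████████ █ █ █ █ ███ █          
 █   █ █       █       █   █ █ █   █          
 █ █ █ ███ ███ █ ███████ █████ █ ███          
   █       █     █             █   █          
████████████████████████████████████          
████████████████████████████████████          
                                              
                                              
                                              
                                              
                                              
                                              


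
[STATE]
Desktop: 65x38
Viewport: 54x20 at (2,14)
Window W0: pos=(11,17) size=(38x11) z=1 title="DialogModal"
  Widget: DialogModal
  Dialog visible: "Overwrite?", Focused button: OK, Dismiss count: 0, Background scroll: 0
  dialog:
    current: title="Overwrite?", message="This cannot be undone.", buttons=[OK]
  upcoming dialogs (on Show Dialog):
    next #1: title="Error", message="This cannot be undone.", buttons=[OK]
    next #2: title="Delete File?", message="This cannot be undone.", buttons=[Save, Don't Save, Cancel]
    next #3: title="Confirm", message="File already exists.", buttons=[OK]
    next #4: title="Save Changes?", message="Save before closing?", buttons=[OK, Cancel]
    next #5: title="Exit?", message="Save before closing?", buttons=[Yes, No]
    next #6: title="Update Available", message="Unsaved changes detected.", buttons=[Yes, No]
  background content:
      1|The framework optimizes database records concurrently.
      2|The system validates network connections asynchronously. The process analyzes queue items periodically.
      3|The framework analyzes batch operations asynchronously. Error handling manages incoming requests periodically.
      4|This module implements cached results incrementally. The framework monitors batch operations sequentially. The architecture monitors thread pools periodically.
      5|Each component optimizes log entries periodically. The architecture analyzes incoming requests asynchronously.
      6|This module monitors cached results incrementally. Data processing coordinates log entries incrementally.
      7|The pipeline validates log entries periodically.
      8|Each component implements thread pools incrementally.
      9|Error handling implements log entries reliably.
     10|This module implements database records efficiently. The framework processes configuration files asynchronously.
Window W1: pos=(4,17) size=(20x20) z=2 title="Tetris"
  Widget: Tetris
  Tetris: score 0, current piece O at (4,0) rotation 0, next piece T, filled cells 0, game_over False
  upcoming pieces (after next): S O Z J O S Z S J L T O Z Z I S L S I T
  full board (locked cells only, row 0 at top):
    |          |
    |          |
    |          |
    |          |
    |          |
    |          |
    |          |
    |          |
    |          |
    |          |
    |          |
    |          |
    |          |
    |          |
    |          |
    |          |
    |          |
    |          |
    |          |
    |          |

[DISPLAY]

                                                      
                                                      
                                                      
  ┏━━━━━━━━━━━━━━━━━━┓━━━━━━━━━━━━━━━━━━━━━━━━┓       
  ┃ Tetris           ┃                        ┃       
  ┠──────────────────┨────────────────────────┨       
  ┃                  ┃k optimizes database rec┃       
  ┃                  ┃──────────────────┐nnect┃       
  ┃                  ┃ Overwrite?       │erati┃       
  ┃                  ┃cannot be undone. │esult┃       
  ┃                  ┃    [OK]          │tries┃       
  ┃                  ┃──────────────────┘ults ┃       
  ┃                  ┃ validates log entries p┃       
  ┃                  ┃━━━━━━━━━━━━━━━━━━━━━━━━┛       
  ┃                  ┃                                
  ┃                  ┃                                
  ┃                  ┃                                
  ┃                  ┃                                
  ┃                  ┃                                
  ┃                  ┃                                


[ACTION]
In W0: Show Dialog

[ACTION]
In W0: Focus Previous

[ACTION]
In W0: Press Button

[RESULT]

                                                      
                                                      
                                                      
  ┏━━━━━━━━━━━━━━━━━━┓━━━━━━━━━━━━━━━━━━━━━━━━┓       
  ┃ Tetris           ┃                        ┃       
  ┠──────────────────┨────────────────────────┨       
  ┃                  ┃k optimizes database rec┃       
  ┃                  ┃alidates network connect┃       
  ┃                  ┃k analyzes batch operati┃       
  ┃                  ┃implements cached result┃       
  ┃                  ┃nt optimizes log entries┃       
  ┃                  ┃monitors cached results ┃       
  ┃                  ┃ validates log entries p┃       
  ┃                  ┃━━━━━━━━━━━━━━━━━━━━━━━━┛       
  ┃                  ┃                                
  ┃                  ┃                                
  ┃                  ┃                                
  ┃                  ┃                                
  ┃                  ┃                                
  ┃                  ┃                                
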